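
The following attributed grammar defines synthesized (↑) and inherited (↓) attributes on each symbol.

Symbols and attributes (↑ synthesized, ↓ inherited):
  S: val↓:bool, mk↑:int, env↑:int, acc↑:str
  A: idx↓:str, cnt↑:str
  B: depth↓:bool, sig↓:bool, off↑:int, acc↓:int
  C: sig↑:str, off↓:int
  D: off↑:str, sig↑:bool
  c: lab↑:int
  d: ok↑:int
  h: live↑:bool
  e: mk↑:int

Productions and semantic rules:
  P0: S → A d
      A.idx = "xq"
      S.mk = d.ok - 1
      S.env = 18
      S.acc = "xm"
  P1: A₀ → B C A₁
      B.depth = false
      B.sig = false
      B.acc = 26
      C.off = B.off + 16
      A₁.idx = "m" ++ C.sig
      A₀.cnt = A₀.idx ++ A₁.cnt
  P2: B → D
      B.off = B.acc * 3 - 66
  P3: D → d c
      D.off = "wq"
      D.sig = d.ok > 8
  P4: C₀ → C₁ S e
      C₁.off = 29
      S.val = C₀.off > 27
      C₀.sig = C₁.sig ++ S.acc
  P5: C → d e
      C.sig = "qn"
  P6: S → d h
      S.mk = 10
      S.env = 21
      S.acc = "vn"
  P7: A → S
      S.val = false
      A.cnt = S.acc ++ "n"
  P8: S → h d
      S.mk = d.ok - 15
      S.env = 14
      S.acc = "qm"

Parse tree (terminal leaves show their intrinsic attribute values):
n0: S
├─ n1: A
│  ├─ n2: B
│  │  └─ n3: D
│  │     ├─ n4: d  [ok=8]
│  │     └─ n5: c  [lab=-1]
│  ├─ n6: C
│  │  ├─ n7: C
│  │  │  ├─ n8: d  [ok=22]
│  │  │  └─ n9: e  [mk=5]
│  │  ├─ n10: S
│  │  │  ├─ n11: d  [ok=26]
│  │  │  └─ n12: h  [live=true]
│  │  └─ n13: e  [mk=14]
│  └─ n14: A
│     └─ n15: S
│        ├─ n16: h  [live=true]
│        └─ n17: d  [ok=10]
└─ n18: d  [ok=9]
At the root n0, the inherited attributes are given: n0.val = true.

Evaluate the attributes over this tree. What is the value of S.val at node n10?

true

1. n0.val = true  [given at root]
2. n1.idx = "xq"  ["xq"]
3. n2.depth = false  [false]
4. n2.sig = false  [false]
5. n2.acc = 26  [26]
6. n4.ok = 8  [terminal]
7. n5.lab = -1  [terminal]
8. n3.off = "wq"  ["wq"]
9. n3.sig = false  [d.ok > 8]
10. n2.off = 12  [B.acc * 3 - 66]
11. n6.off = 28  [B.off + 16]
12. n7.off = 29  [29]
13. n8.ok = 22  [terminal]
14. n9.mk = 5  [terminal]
15. n7.sig = "qn"  ["qn"]
16. n10.val = true  [C₀.off > 27]
17. n11.ok = 26  [terminal]
18. n12.live = true  [terminal]
19. n10.mk = 10  [10]
20. n10.env = 21  [21]
21. n10.acc = "vn"  ["vn"]
22. n13.mk = 14  [terminal]
23. n6.sig = "qnvn"  [C₁.sig ++ S.acc]
24. n14.idx = "mqnvn"  ["m" ++ C.sig]
25. n15.val = false  [false]
26. n16.live = true  [terminal]
27. n17.ok = 10  [terminal]
28. n15.mk = -5  [d.ok - 15]
29. n15.env = 14  [14]
30. n15.acc = "qm"  ["qm"]
31. n14.cnt = "qmn"  [S.acc ++ "n"]
32. n1.cnt = "xqqmn"  [A₀.idx ++ A₁.cnt]
33. n18.ok = 9  [terminal]
34. n0.mk = 8  [d.ok - 1]
35. n0.env = 18  [18]
36. n0.acc = "xm"  ["xm"]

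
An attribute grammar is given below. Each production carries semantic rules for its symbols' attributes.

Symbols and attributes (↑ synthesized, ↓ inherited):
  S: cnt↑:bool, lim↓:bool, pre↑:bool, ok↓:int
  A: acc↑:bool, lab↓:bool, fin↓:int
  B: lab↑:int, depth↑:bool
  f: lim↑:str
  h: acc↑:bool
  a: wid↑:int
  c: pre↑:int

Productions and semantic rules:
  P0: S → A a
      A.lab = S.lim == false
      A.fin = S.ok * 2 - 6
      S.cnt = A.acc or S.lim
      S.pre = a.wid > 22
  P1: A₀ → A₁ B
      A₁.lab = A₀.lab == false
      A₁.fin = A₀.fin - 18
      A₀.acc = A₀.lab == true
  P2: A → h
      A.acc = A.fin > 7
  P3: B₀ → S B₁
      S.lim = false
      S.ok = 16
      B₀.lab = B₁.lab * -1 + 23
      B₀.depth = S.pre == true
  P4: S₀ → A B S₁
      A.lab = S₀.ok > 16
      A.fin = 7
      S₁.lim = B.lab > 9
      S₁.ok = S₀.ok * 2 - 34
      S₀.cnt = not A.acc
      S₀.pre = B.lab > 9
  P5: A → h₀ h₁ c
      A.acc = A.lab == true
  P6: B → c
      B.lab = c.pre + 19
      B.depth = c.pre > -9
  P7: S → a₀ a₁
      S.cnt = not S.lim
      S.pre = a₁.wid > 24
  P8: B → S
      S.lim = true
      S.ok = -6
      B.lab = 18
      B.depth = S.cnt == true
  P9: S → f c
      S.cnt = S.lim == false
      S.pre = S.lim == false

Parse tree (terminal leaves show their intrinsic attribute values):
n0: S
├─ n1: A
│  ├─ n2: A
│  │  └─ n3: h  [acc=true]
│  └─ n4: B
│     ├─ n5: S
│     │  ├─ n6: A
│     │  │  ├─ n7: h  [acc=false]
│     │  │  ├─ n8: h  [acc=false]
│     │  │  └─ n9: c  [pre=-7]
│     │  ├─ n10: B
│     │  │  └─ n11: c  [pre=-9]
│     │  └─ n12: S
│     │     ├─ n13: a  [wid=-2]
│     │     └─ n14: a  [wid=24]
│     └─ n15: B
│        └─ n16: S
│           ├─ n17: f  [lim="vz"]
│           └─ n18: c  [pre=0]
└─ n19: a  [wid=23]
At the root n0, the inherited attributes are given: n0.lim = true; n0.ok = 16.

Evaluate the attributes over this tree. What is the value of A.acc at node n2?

1. n0.lim = true  [given at root]
2. n0.ok = 16  [given at root]
3. n1.lab = false  [S.lim == false]
4. n1.fin = 26  [S.ok * 2 - 6]
5. n2.lab = true  [A₀.lab == false]
6. n2.fin = 8  [A₀.fin - 18]
7. n3.acc = true  [terminal]
8. n2.acc = true  [A.fin > 7]
9. n5.lim = false  [false]
10. n5.ok = 16  [16]
11. n6.lab = false  [S₀.ok > 16]
12. n6.fin = 7  [7]
13. n7.acc = false  [terminal]
14. n8.acc = false  [terminal]
15. n9.pre = -7  [terminal]
16. n6.acc = false  [A.lab == true]
17. n11.pre = -9  [terminal]
18. n10.lab = 10  [c.pre + 19]
19. n10.depth = false  [c.pre > -9]
20. n12.lim = true  [B.lab > 9]
21. n12.ok = -2  [S₀.ok * 2 - 34]
22. n13.wid = -2  [terminal]
23. n14.wid = 24  [terminal]
24. n12.cnt = false  [not S.lim]
25. n12.pre = false  [a₁.wid > 24]
26. n5.cnt = true  [not A.acc]
27. n5.pre = true  [B.lab > 9]
28. n16.lim = true  [true]
29. n16.ok = -6  [-6]
30. n17.lim = "vz"  [terminal]
31. n18.pre = 0  [terminal]
32. n16.cnt = false  [S.lim == false]
33. n16.pre = false  [S.lim == false]
34. n15.lab = 18  [18]
35. n15.depth = false  [S.cnt == true]
36. n4.lab = 5  [B₁.lab * -1 + 23]
37. n4.depth = true  [S.pre == true]
38. n1.acc = false  [A₀.lab == true]
39. n19.wid = 23  [terminal]
40. n0.cnt = true  [A.acc or S.lim]
41. n0.pre = true  [a.wid > 22]

true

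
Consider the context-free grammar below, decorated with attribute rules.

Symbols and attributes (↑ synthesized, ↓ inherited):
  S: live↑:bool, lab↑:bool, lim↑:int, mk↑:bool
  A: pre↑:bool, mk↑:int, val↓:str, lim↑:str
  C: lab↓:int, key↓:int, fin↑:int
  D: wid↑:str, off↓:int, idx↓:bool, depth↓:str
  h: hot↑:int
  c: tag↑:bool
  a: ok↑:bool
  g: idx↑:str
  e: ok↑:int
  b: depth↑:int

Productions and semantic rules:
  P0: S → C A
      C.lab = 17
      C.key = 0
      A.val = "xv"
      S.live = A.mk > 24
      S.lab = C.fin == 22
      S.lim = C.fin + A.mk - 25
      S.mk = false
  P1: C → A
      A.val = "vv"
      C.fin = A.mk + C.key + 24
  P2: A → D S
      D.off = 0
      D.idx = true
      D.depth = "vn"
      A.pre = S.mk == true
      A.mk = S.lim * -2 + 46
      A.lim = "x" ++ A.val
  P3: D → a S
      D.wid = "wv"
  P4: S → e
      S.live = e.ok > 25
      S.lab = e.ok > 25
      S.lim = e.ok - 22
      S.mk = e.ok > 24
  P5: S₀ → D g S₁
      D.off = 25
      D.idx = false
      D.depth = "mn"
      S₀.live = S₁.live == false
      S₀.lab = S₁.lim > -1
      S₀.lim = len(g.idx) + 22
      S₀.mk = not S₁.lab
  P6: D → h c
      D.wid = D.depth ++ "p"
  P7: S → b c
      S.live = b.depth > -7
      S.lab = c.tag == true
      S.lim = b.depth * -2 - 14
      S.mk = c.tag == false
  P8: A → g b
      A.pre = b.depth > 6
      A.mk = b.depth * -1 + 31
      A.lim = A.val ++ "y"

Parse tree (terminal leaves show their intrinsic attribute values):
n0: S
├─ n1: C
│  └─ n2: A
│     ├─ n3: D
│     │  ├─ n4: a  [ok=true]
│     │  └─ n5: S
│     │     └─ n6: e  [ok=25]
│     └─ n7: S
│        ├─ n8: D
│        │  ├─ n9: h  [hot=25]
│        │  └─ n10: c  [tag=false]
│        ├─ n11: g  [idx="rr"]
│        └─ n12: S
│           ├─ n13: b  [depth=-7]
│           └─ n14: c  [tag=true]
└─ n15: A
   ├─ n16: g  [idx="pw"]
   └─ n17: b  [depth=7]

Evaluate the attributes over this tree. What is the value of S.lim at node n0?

1. n1.lab = 17  [17]
2. n1.key = 0  [0]
3. n2.val = "vv"  ["vv"]
4. n3.off = 0  [0]
5. n3.idx = true  [true]
6. n3.depth = "vn"  ["vn"]
7. n4.ok = true  [terminal]
8. n6.ok = 25  [terminal]
9. n5.live = false  [e.ok > 25]
10. n5.lab = false  [e.ok > 25]
11. n5.lim = 3  [e.ok - 22]
12. n5.mk = true  [e.ok > 24]
13. n3.wid = "wv"  ["wv"]
14. n8.off = 25  [25]
15. n8.idx = false  [false]
16. n8.depth = "mn"  ["mn"]
17. n9.hot = 25  [terminal]
18. n10.tag = false  [terminal]
19. n8.wid = "mnp"  [D.depth ++ "p"]
20. n11.idx = "rr"  [terminal]
21. n13.depth = -7  [terminal]
22. n14.tag = true  [terminal]
23. n12.live = false  [b.depth > -7]
24. n12.lab = true  [c.tag == true]
25. n12.lim = 0  [b.depth * -2 - 14]
26. n12.mk = false  [c.tag == false]
27. n7.live = true  [S₁.live == false]
28. n7.lab = true  [S₁.lim > -1]
29. n7.lim = 24  [len(g.idx) + 22]
30. n7.mk = false  [not S₁.lab]
31. n2.pre = false  [S.mk == true]
32. n2.mk = -2  [S.lim * -2 + 46]
33. n2.lim = "xvv"  ["x" ++ A.val]
34. n1.fin = 22  [A.mk + C.key + 24]
35. n15.val = "xv"  ["xv"]
36. n16.idx = "pw"  [terminal]
37. n17.depth = 7  [terminal]
38. n15.pre = true  [b.depth > 6]
39. n15.mk = 24  [b.depth * -1 + 31]
40. n15.lim = "xvy"  [A.val ++ "y"]
41. n0.live = false  [A.mk > 24]
42. n0.lab = true  [C.fin == 22]
43. n0.lim = 21  [C.fin + A.mk - 25]
44. n0.mk = false  [false]

21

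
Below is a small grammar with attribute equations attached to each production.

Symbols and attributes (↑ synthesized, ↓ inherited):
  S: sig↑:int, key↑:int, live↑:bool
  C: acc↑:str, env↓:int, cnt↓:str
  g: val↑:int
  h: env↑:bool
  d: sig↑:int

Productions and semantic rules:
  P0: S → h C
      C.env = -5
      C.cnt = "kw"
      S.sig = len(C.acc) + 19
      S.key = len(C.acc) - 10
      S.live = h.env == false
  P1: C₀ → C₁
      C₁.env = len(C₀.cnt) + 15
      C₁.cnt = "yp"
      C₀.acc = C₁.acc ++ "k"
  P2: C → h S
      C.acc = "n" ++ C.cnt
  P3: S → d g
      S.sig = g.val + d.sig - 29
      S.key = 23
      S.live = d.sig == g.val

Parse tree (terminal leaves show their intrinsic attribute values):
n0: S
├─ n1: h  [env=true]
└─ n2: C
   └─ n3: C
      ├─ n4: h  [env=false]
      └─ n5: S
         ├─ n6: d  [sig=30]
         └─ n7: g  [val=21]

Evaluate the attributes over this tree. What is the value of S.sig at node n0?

23

1. n1.env = true  [terminal]
2. n2.env = -5  [-5]
3. n2.cnt = "kw"  ["kw"]
4. n3.env = 17  [len(C₀.cnt) + 15]
5. n3.cnt = "yp"  ["yp"]
6. n4.env = false  [terminal]
7. n6.sig = 30  [terminal]
8. n7.val = 21  [terminal]
9. n5.sig = 22  [g.val + d.sig - 29]
10. n5.key = 23  [23]
11. n5.live = false  [d.sig == g.val]
12. n3.acc = "nyp"  ["n" ++ C.cnt]
13. n2.acc = "nypk"  [C₁.acc ++ "k"]
14. n0.sig = 23  [len(C.acc) + 19]
15. n0.key = -6  [len(C.acc) - 10]
16. n0.live = false  [h.env == false]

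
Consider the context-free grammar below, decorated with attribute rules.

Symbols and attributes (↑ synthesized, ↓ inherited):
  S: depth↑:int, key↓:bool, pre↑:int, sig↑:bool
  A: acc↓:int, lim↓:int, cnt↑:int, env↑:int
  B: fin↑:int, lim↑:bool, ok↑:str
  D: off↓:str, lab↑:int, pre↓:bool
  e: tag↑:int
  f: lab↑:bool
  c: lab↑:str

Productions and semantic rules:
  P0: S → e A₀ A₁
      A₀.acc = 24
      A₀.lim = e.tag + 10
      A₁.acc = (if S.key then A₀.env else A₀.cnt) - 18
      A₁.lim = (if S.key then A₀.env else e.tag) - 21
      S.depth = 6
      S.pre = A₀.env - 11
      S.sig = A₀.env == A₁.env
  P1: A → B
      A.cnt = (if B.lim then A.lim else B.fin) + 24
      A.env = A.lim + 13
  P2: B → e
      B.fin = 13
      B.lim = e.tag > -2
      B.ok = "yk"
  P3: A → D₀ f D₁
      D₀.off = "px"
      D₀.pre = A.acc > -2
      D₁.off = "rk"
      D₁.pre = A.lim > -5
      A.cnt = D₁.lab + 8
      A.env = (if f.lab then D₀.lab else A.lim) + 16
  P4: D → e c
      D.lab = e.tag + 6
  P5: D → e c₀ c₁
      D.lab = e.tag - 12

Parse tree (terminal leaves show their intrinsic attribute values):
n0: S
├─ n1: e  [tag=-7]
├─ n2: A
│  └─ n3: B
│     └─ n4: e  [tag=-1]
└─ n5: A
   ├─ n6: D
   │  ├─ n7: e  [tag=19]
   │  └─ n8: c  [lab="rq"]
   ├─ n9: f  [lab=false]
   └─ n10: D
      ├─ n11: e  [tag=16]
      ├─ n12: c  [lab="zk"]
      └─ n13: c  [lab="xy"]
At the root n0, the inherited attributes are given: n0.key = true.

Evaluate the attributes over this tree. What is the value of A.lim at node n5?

1. n0.key = true  [given at root]
2. n1.tag = -7  [terminal]
3. n2.acc = 24  [24]
4. n2.lim = 3  [e.tag + 10]
5. n4.tag = -1  [terminal]
6. n3.fin = 13  [13]
7. n3.lim = true  [e.tag > -2]
8. n3.ok = "yk"  ["yk"]
9. n2.cnt = 27  [(if B.lim then A.lim else B.fin) + 24]
10. n2.env = 16  [A.lim + 13]
11. n5.acc = -2  [(if S.key then A₀.env else A₀.cnt) - 18]
12. n5.lim = -5  [(if S.key then A₀.env else e.tag) - 21]
13. n6.off = "px"  ["px"]
14. n6.pre = false  [A.acc > -2]
15. n7.tag = 19  [terminal]
16. n8.lab = "rq"  [terminal]
17. n6.lab = 25  [e.tag + 6]
18. n9.lab = false  [terminal]
19. n10.off = "rk"  ["rk"]
20. n10.pre = false  [A.lim > -5]
21. n11.tag = 16  [terminal]
22. n12.lab = "zk"  [terminal]
23. n13.lab = "xy"  [terminal]
24. n10.lab = 4  [e.tag - 12]
25. n5.cnt = 12  [D₁.lab + 8]
26. n5.env = 11  [(if f.lab then D₀.lab else A.lim) + 16]
27. n0.depth = 6  [6]
28. n0.pre = 5  [A₀.env - 11]
29. n0.sig = false  [A₀.env == A₁.env]

-5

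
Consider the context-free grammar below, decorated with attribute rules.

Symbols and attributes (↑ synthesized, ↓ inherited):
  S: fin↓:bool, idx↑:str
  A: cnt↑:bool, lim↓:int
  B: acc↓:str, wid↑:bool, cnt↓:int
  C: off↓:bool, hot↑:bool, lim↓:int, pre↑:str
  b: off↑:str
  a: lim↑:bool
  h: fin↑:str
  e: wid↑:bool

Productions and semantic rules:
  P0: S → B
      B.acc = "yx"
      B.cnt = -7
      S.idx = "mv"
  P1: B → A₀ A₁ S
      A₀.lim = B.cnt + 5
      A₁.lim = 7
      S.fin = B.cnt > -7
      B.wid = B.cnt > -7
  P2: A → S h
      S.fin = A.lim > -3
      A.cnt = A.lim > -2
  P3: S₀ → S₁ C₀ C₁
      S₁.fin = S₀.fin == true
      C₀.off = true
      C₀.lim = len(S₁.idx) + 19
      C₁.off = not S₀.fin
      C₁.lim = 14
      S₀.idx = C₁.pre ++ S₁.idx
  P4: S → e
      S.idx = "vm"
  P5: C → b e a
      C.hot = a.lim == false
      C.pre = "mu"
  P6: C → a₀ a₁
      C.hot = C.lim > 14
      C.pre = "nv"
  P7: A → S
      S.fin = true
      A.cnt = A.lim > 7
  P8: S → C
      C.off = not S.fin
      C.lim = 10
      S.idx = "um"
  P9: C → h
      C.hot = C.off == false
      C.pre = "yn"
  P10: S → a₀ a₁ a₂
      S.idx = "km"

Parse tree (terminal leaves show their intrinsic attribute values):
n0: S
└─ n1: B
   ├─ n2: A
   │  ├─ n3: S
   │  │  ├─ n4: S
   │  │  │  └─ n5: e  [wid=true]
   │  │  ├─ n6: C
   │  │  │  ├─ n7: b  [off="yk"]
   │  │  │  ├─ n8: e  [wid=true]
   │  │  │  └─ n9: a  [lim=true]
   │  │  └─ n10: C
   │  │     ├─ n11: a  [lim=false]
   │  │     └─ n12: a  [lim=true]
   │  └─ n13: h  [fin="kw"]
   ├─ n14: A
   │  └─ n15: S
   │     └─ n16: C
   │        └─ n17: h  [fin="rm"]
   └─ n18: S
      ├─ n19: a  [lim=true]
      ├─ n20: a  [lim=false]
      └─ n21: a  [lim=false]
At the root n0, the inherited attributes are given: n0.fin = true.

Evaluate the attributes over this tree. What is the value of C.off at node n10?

false

1. n0.fin = true  [given at root]
2. n1.acc = "yx"  ["yx"]
3. n1.cnt = -7  [-7]
4. n2.lim = -2  [B.cnt + 5]
5. n3.fin = true  [A.lim > -3]
6. n4.fin = true  [S₀.fin == true]
7. n5.wid = true  [terminal]
8. n4.idx = "vm"  ["vm"]
9. n6.off = true  [true]
10. n6.lim = 21  [len(S₁.idx) + 19]
11. n7.off = "yk"  [terminal]
12. n8.wid = true  [terminal]
13. n9.lim = true  [terminal]
14. n6.hot = false  [a.lim == false]
15. n6.pre = "mu"  ["mu"]
16. n10.off = false  [not S₀.fin]
17. n10.lim = 14  [14]
18. n11.lim = false  [terminal]
19. n12.lim = true  [terminal]
20. n10.hot = false  [C.lim > 14]
21. n10.pre = "nv"  ["nv"]
22. n3.idx = "nvvm"  [C₁.pre ++ S₁.idx]
23. n13.fin = "kw"  [terminal]
24. n2.cnt = false  [A.lim > -2]
25. n14.lim = 7  [7]
26. n15.fin = true  [true]
27. n16.off = false  [not S.fin]
28. n16.lim = 10  [10]
29. n17.fin = "rm"  [terminal]
30. n16.hot = true  [C.off == false]
31. n16.pre = "yn"  ["yn"]
32. n15.idx = "um"  ["um"]
33. n14.cnt = false  [A.lim > 7]
34. n18.fin = false  [B.cnt > -7]
35. n19.lim = true  [terminal]
36. n20.lim = false  [terminal]
37. n21.lim = false  [terminal]
38. n18.idx = "km"  ["km"]
39. n1.wid = false  [B.cnt > -7]
40. n0.idx = "mv"  ["mv"]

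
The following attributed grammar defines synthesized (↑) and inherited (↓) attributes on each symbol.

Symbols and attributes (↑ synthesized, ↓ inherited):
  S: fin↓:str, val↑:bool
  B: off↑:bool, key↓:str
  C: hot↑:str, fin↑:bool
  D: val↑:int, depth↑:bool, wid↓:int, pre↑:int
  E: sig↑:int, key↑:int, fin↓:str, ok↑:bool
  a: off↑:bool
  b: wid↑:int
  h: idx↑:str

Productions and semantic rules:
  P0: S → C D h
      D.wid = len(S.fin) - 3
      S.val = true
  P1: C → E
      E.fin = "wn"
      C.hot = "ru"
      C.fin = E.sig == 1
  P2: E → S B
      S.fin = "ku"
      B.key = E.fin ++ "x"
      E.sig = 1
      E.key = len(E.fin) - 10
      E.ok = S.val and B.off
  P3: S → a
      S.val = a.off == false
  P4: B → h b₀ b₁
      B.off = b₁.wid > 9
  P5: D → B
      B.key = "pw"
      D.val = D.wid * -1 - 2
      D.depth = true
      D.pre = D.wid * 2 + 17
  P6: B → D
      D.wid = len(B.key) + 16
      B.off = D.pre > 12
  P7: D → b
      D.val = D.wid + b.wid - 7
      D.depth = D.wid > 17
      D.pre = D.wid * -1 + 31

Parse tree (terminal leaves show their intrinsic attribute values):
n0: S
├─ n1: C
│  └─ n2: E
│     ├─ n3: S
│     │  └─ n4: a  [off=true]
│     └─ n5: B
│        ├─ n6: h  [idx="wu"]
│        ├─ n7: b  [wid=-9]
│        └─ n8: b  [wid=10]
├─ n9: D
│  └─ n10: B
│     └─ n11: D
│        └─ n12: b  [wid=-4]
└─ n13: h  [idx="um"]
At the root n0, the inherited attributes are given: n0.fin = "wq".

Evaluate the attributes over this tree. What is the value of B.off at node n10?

1. n0.fin = "wq"  [given at root]
2. n2.fin = "wn"  ["wn"]
3. n3.fin = "ku"  ["ku"]
4. n4.off = true  [terminal]
5. n3.val = false  [a.off == false]
6. n5.key = "wnx"  [E.fin ++ "x"]
7. n6.idx = "wu"  [terminal]
8. n7.wid = -9  [terminal]
9. n8.wid = 10  [terminal]
10. n5.off = true  [b₁.wid > 9]
11. n2.sig = 1  [1]
12. n2.key = -8  [len(E.fin) - 10]
13. n2.ok = false  [S.val and B.off]
14. n1.hot = "ru"  ["ru"]
15. n1.fin = true  [E.sig == 1]
16. n9.wid = -1  [len(S.fin) - 3]
17. n10.key = "pw"  ["pw"]
18. n11.wid = 18  [len(B.key) + 16]
19. n12.wid = -4  [terminal]
20. n11.val = 7  [D.wid + b.wid - 7]
21. n11.depth = true  [D.wid > 17]
22. n11.pre = 13  [D.wid * -1 + 31]
23. n10.off = true  [D.pre > 12]
24. n9.val = -1  [D.wid * -1 - 2]
25. n9.depth = true  [true]
26. n9.pre = 15  [D.wid * 2 + 17]
27. n13.idx = "um"  [terminal]
28. n0.val = true  [true]

true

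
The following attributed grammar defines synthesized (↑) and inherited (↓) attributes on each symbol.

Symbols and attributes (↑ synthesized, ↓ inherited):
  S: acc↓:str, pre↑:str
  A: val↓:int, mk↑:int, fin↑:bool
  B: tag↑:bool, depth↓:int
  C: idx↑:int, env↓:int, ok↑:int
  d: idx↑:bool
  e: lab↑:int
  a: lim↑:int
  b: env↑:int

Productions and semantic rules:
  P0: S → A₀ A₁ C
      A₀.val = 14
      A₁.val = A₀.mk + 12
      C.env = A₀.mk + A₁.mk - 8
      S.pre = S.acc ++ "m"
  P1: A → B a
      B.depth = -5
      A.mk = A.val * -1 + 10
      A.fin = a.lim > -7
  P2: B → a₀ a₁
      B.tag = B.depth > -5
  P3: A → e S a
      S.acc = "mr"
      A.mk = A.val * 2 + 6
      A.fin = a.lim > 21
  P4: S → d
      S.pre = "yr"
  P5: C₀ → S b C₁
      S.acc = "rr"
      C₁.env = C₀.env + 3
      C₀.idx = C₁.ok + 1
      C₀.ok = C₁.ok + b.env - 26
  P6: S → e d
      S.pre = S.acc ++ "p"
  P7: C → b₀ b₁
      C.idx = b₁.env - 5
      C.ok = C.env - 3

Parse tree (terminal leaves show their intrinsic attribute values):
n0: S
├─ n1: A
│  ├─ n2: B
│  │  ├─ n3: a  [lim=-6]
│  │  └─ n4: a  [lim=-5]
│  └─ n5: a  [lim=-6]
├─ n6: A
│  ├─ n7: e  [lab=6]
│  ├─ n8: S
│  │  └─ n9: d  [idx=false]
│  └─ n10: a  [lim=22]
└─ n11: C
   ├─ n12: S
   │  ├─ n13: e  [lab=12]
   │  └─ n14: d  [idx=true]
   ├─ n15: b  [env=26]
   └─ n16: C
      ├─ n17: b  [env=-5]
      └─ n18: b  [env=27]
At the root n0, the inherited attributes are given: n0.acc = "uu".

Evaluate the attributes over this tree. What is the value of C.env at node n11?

1. n0.acc = "uu"  [given at root]
2. n1.val = 14  [14]
3. n2.depth = -5  [-5]
4. n3.lim = -6  [terminal]
5. n4.lim = -5  [terminal]
6. n2.tag = false  [B.depth > -5]
7. n5.lim = -6  [terminal]
8. n1.mk = -4  [A.val * -1 + 10]
9. n1.fin = true  [a.lim > -7]
10. n6.val = 8  [A₀.mk + 12]
11. n7.lab = 6  [terminal]
12. n8.acc = "mr"  ["mr"]
13. n9.idx = false  [terminal]
14. n8.pre = "yr"  ["yr"]
15. n10.lim = 22  [terminal]
16. n6.mk = 22  [A.val * 2 + 6]
17. n6.fin = true  [a.lim > 21]
18. n11.env = 10  [A₀.mk + A₁.mk - 8]
19. n12.acc = "rr"  ["rr"]
20. n13.lab = 12  [terminal]
21. n14.idx = true  [terminal]
22. n12.pre = "rrp"  [S.acc ++ "p"]
23. n15.env = 26  [terminal]
24. n16.env = 13  [C₀.env + 3]
25. n17.env = -5  [terminal]
26. n18.env = 27  [terminal]
27. n16.idx = 22  [b₁.env - 5]
28. n16.ok = 10  [C.env - 3]
29. n11.idx = 11  [C₁.ok + 1]
30. n11.ok = 10  [C₁.ok + b.env - 26]
31. n0.pre = "uum"  [S.acc ++ "m"]

10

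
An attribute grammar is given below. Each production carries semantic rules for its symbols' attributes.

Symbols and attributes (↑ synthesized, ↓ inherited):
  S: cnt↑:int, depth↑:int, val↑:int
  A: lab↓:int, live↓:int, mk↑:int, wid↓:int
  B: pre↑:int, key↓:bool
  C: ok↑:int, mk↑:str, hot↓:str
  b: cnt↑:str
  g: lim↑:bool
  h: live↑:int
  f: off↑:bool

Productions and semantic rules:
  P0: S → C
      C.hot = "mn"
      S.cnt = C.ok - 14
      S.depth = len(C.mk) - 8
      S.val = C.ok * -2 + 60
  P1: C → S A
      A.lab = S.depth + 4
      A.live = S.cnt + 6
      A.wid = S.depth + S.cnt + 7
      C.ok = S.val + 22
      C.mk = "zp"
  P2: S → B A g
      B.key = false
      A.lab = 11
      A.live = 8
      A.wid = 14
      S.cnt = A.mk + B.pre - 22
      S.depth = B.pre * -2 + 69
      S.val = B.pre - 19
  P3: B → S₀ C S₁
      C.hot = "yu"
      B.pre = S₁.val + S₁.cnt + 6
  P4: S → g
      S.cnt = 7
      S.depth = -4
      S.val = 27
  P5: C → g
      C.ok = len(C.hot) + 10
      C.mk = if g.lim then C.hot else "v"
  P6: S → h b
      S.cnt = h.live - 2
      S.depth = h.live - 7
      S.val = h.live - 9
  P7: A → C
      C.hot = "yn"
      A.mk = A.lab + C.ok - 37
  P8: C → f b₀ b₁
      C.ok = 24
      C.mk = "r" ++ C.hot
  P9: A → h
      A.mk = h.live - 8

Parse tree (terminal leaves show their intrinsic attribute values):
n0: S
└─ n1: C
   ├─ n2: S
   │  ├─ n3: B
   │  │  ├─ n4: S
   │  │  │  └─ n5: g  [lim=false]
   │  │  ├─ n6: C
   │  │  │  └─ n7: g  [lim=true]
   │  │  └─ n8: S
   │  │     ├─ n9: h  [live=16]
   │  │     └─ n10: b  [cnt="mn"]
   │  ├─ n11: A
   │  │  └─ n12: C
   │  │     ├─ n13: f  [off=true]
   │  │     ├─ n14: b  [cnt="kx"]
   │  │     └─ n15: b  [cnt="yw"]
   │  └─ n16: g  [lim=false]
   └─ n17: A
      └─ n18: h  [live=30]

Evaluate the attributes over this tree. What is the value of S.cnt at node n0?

1. n1.hot = "mn"  ["mn"]
2. n3.key = false  [false]
3. n5.lim = false  [terminal]
4. n4.cnt = 7  [7]
5. n4.depth = -4  [-4]
6. n4.val = 27  [27]
7. n6.hot = "yu"  ["yu"]
8. n7.lim = true  [terminal]
9. n6.ok = 12  [len(C.hot) + 10]
10. n6.mk = "yu"  [if g.lim then C.hot else "v"]
11. n9.live = 16  [terminal]
12. n10.cnt = "mn"  [terminal]
13. n8.cnt = 14  [h.live - 2]
14. n8.depth = 9  [h.live - 7]
15. n8.val = 7  [h.live - 9]
16. n3.pre = 27  [S₁.val + S₁.cnt + 6]
17. n11.lab = 11  [11]
18. n11.live = 8  [8]
19. n11.wid = 14  [14]
20. n12.hot = "yn"  ["yn"]
21. n13.off = true  [terminal]
22. n14.cnt = "kx"  [terminal]
23. n15.cnt = "yw"  [terminal]
24. n12.ok = 24  [24]
25. n12.mk = "ryn"  ["r" ++ C.hot]
26. n11.mk = -2  [A.lab + C.ok - 37]
27. n16.lim = false  [terminal]
28. n2.cnt = 3  [A.mk + B.pre - 22]
29. n2.depth = 15  [B.pre * -2 + 69]
30. n2.val = 8  [B.pre - 19]
31. n17.lab = 19  [S.depth + 4]
32. n17.live = 9  [S.cnt + 6]
33. n17.wid = 25  [S.depth + S.cnt + 7]
34. n18.live = 30  [terminal]
35. n17.mk = 22  [h.live - 8]
36. n1.ok = 30  [S.val + 22]
37. n1.mk = "zp"  ["zp"]
38. n0.cnt = 16  [C.ok - 14]
39. n0.depth = -6  [len(C.mk) - 8]
40. n0.val = 0  [C.ok * -2 + 60]

16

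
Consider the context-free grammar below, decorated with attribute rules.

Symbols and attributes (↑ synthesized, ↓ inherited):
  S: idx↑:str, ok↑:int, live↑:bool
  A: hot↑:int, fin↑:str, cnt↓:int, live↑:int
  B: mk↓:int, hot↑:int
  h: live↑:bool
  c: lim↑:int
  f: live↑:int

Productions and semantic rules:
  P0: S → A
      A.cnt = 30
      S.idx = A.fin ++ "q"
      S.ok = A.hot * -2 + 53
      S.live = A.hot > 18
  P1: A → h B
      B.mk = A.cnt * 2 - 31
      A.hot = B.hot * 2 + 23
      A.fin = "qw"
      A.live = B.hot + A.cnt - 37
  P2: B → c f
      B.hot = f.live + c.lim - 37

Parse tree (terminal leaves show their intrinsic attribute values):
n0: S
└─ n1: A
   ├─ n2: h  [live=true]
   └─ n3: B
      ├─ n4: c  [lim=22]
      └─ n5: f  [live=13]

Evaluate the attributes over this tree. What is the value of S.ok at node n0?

1. n1.cnt = 30  [30]
2. n2.live = true  [terminal]
3. n3.mk = 29  [A.cnt * 2 - 31]
4. n4.lim = 22  [terminal]
5. n5.live = 13  [terminal]
6. n3.hot = -2  [f.live + c.lim - 37]
7. n1.hot = 19  [B.hot * 2 + 23]
8. n1.fin = "qw"  ["qw"]
9. n1.live = -9  [B.hot + A.cnt - 37]
10. n0.idx = "qwq"  [A.fin ++ "q"]
11. n0.ok = 15  [A.hot * -2 + 53]
12. n0.live = true  [A.hot > 18]

15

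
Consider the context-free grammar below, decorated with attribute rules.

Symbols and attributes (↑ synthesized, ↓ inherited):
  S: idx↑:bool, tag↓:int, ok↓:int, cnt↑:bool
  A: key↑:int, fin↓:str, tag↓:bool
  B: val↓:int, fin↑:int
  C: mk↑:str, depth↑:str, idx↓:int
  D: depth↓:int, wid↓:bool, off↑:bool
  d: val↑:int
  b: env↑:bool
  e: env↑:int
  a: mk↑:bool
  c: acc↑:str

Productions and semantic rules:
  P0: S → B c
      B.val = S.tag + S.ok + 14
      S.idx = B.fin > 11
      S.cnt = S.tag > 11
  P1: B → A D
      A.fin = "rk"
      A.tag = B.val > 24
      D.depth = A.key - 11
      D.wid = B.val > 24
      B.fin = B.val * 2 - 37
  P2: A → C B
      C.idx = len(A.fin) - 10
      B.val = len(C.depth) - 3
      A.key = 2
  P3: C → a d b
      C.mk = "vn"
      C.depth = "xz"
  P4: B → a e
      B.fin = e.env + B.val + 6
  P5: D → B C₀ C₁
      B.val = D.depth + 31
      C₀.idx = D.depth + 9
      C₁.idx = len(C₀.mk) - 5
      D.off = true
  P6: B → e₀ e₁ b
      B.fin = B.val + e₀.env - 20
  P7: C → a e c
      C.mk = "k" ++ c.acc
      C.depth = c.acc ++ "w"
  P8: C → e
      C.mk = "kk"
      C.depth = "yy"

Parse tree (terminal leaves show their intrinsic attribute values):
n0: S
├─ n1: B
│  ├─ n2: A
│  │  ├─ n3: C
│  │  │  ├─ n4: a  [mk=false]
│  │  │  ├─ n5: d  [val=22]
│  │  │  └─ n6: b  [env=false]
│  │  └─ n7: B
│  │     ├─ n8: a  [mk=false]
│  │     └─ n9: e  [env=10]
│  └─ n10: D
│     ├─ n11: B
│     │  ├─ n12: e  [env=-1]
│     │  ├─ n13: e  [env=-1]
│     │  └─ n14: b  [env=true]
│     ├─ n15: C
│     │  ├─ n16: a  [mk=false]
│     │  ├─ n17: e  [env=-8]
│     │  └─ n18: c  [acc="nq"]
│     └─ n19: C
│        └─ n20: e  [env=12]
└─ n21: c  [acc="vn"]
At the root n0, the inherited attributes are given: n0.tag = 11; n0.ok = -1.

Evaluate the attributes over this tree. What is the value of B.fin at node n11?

1. n0.tag = 11  [given at root]
2. n0.ok = -1  [given at root]
3. n1.val = 24  [S.tag + S.ok + 14]
4. n2.fin = "rk"  ["rk"]
5. n2.tag = false  [B.val > 24]
6. n3.idx = -8  [len(A.fin) - 10]
7. n4.mk = false  [terminal]
8. n5.val = 22  [terminal]
9. n6.env = false  [terminal]
10. n3.mk = "vn"  ["vn"]
11. n3.depth = "xz"  ["xz"]
12. n7.val = -1  [len(C.depth) - 3]
13. n8.mk = false  [terminal]
14. n9.env = 10  [terminal]
15. n7.fin = 15  [e.env + B.val + 6]
16. n2.key = 2  [2]
17. n10.depth = -9  [A.key - 11]
18. n10.wid = false  [B.val > 24]
19. n11.val = 22  [D.depth + 31]
20. n12.env = -1  [terminal]
21. n13.env = -1  [terminal]
22. n14.env = true  [terminal]
23. n11.fin = 1  [B.val + e₀.env - 20]
24. n15.idx = 0  [D.depth + 9]
25. n16.mk = false  [terminal]
26. n17.env = -8  [terminal]
27. n18.acc = "nq"  [terminal]
28. n15.mk = "knq"  ["k" ++ c.acc]
29. n15.depth = "nqw"  [c.acc ++ "w"]
30. n19.idx = -2  [len(C₀.mk) - 5]
31. n20.env = 12  [terminal]
32. n19.mk = "kk"  ["kk"]
33. n19.depth = "yy"  ["yy"]
34. n10.off = true  [true]
35. n1.fin = 11  [B.val * 2 - 37]
36. n21.acc = "vn"  [terminal]
37. n0.idx = false  [B.fin > 11]
38. n0.cnt = false  [S.tag > 11]

1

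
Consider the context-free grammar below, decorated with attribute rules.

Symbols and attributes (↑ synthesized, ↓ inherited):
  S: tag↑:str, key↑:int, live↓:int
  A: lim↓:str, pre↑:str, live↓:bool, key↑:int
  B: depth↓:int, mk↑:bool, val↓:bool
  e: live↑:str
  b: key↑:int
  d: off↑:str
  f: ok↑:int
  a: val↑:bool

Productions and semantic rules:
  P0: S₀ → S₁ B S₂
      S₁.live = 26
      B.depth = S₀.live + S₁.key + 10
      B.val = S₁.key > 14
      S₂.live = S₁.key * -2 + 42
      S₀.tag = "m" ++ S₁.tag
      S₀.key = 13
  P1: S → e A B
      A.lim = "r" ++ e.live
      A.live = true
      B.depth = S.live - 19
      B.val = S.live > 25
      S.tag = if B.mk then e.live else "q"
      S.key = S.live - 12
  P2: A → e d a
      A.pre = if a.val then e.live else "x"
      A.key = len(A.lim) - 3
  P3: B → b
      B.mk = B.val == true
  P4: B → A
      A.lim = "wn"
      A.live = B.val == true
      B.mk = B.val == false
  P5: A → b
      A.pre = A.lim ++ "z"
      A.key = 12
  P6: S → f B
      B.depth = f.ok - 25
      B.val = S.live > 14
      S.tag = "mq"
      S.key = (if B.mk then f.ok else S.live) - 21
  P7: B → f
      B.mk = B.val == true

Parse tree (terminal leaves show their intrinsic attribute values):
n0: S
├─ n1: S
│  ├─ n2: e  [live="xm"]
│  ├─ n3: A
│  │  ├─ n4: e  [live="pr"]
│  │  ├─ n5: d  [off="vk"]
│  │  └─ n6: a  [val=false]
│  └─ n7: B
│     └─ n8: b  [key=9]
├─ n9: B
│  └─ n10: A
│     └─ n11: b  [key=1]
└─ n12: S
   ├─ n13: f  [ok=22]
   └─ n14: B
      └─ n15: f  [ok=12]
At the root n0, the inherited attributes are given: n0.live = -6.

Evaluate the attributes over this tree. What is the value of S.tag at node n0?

1. n0.live = -6  [given at root]
2. n1.live = 26  [26]
3. n2.live = "xm"  [terminal]
4. n3.lim = "rxm"  ["r" ++ e.live]
5. n3.live = true  [true]
6. n4.live = "pr"  [terminal]
7. n5.off = "vk"  [terminal]
8. n6.val = false  [terminal]
9. n3.pre = "x"  [if a.val then e.live else "x"]
10. n3.key = 0  [len(A.lim) - 3]
11. n7.depth = 7  [S.live - 19]
12. n7.val = true  [S.live > 25]
13. n8.key = 9  [terminal]
14. n7.mk = true  [B.val == true]
15. n1.tag = "xm"  [if B.mk then e.live else "q"]
16. n1.key = 14  [S.live - 12]
17. n9.depth = 18  [S₀.live + S₁.key + 10]
18. n9.val = false  [S₁.key > 14]
19. n10.lim = "wn"  ["wn"]
20. n10.live = false  [B.val == true]
21. n11.key = 1  [terminal]
22. n10.pre = "wnz"  [A.lim ++ "z"]
23. n10.key = 12  [12]
24. n9.mk = true  [B.val == false]
25. n12.live = 14  [S₁.key * -2 + 42]
26. n13.ok = 22  [terminal]
27. n14.depth = -3  [f.ok - 25]
28. n14.val = false  [S.live > 14]
29. n15.ok = 12  [terminal]
30. n14.mk = false  [B.val == true]
31. n12.tag = "mq"  ["mq"]
32. n12.key = -7  [(if B.mk then f.ok else S.live) - 21]
33. n0.tag = "mxm"  ["m" ++ S₁.tag]
34. n0.key = 13  [13]

"mxm"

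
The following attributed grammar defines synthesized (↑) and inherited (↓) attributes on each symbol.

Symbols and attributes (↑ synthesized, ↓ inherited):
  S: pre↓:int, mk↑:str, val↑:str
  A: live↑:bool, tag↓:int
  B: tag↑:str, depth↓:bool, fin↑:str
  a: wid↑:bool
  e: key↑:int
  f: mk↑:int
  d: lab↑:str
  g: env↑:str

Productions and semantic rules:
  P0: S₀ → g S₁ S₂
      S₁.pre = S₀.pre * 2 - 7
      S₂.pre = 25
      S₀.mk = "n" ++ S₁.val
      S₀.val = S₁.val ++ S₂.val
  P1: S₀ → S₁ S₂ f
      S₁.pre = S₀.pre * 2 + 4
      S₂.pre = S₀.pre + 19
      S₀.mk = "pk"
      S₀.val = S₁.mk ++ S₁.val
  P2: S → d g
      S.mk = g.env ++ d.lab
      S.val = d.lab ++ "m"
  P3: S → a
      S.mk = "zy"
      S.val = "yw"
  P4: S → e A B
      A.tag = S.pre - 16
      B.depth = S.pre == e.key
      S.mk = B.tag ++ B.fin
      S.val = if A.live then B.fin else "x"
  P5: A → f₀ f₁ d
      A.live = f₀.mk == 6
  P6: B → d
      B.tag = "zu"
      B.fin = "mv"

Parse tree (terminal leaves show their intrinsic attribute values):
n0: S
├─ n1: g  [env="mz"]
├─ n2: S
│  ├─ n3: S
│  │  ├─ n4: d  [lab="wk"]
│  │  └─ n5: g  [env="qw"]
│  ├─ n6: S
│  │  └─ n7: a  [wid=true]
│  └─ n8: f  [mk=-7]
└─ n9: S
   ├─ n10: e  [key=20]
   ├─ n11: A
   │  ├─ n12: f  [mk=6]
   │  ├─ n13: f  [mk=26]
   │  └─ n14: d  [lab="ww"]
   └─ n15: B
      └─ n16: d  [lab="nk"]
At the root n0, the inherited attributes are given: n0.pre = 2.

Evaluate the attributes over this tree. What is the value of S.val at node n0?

"qwwkwkmmv"

1. n0.pre = 2  [given at root]
2. n1.env = "mz"  [terminal]
3. n2.pre = -3  [S₀.pre * 2 - 7]
4. n3.pre = -2  [S₀.pre * 2 + 4]
5. n4.lab = "wk"  [terminal]
6. n5.env = "qw"  [terminal]
7. n3.mk = "qwwk"  [g.env ++ d.lab]
8. n3.val = "wkm"  [d.lab ++ "m"]
9. n6.pre = 16  [S₀.pre + 19]
10. n7.wid = true  [terminal]
11. n6.mk = "zy"  ["zy"]
12. n6.val = "yw"  ["yw"]
13. n8.mk = -7  [terminal]
14. n2.mk = "pk"  ["pk"]
15. n2.val = "qwwkwkm"  [S₁.mk ++ S₁.val]
16. n9.pre = 25  [25]
17. n10.key = 20  [terminal]
18. n11.tag = 9  [S.pre - 16]
19. n12.mk = 6  [terminal]
20. n13.mk = 26  [terminal]
21. n14.lab = "ww"  [terminal]
22. n11.live = true  [f₀.mk == 6]
23. n15.depth = false  [S.pre == e.key]
24. n16.lab = "nk"  [terminal]
25. n15.tag = "zu"  ["zu"]
26. n15.fin = "mv"  ["mv"]
27. n9.mk = "zumv"  [B.tag ++ B.fin]
28. n9.val = "mv"  [if A.live then B.fin else "x"]
29. n0.mk = "nqwwkwkm"  ["n" ++ S₁.val]
30. n0.val = "qwwkwkmmv"  [S₁.val ++ S₂.val]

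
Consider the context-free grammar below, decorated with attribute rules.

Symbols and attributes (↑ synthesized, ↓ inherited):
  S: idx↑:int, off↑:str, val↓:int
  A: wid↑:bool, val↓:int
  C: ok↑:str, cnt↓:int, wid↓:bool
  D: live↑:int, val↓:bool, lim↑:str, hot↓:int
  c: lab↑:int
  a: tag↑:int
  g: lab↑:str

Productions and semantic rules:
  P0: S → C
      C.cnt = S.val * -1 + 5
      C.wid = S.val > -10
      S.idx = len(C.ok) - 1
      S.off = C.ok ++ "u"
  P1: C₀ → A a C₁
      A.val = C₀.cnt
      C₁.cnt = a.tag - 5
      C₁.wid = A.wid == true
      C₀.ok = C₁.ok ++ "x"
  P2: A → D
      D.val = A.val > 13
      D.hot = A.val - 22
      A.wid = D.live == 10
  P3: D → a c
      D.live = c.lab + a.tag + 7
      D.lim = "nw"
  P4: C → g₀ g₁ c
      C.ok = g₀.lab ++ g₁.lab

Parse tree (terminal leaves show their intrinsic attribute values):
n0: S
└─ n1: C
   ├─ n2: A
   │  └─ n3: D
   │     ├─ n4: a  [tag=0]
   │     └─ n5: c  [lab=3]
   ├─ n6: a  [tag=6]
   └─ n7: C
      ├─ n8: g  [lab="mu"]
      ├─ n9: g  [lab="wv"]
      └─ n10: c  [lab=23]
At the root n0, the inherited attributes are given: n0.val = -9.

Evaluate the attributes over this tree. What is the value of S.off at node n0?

"muwvxu"

1. n0.val = -9  [given at root]
2. n1.cnt = 14  [S.val * -1 + 5]
3. n1.wid = true  [S.val > -10]
4. n2.val = 14  [C₀.cnt]
5. n3.val = true  [A.val > 13]
6. n3.hot = -8  [A.val - 22]
7. n4.tag = 0  [terminal]
8. n5.lab = 3  [terminal]
9. n3.live = 10  [c.lab + a.tag + 7]
10. n3.lim = "nw"  ["nw"]
11. n2.wid = true  [D.live == 10]
12. n6.tag = 6  [terminal]
13. n7.cnt = 1  [a.tag - 5]
14. n7.wid = true  [A.wid == true]
15. n8.lab = "mu"  [terminal]
16. n9.lab = "wv"  [terminal]
17. n10.lab = 23  [terminal]
18. n7.ok = "muwv"  [g₀.lab ++ g₁.lab]
19. n1.ok = "muwvx"  [C₁.ok ++ "x"]
20. n0.idx = 4  [len(C.ok) - 1]
21. n0.off = "muwvxu"  [C.ok ++ "u"]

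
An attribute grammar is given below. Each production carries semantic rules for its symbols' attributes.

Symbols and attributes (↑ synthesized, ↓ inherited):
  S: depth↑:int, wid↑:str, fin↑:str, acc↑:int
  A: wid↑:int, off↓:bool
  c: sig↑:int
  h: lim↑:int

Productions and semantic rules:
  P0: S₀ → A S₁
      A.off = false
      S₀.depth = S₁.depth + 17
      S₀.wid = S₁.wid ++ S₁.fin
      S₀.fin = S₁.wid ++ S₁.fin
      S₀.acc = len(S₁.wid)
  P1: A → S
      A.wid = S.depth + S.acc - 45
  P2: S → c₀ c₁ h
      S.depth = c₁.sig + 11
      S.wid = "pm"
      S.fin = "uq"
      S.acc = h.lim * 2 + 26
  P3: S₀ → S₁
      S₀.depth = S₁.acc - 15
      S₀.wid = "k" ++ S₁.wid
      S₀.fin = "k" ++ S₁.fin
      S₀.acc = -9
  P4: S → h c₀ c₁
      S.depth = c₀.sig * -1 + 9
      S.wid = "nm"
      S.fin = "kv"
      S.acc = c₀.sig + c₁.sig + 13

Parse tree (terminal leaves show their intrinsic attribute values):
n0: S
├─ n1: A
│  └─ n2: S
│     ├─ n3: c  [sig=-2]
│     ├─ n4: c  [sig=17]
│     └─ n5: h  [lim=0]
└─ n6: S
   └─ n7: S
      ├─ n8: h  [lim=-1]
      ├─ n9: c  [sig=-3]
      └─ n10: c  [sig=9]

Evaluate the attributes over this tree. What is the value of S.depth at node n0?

21

1. n1.off = false  [false]
2. n3.sig = -2  [terminal]
3. n4.sig = 17  [terminal]
4. n5.lim = 0  [terminal]
5. n2.depth = 28  [c₁.sig + 11]
6. n2.wid = "pm"  ["pm"]
7. n2.fin = "uq"  ["uq"]
8. n2.acc = 26  [h.lim * 2 + 26]
9. n1.wid = 9  [S.depth + S.acc - 45]
10. n8.lim = -1  [terminal]
11. n9.sig = -3  [terminal]
12. n10.sig = 9  [terminal]
13. n7.depth = 12  [c₀.sig * -1 + 9]
14. n7.wid = "nm"  ["nm"]
15. n7.fin = "kv"  ["kv"]
16. n7.acc = 19  [c₀.sig + c₁.sig + 13]
17. n6.depth = 4  [S₁.acc - 15]
18. n6.wid = "knm"  ["k" ++ S₁.wid]
19. n6.fin = "kkv"  ["k" ++ S₁.fin]
20. n6.acc = -9  [-9]
21. n0.depth = 21  [S₁.depth + 17]
22. n0.wid = "knmkkv"  [S₁.wid ++ S₁.fin]
23. n0.fin = "knmkkv"  [S₁.wid ++ S₁.fin]
24. n0.acc = 3  [len(S₁.wid)]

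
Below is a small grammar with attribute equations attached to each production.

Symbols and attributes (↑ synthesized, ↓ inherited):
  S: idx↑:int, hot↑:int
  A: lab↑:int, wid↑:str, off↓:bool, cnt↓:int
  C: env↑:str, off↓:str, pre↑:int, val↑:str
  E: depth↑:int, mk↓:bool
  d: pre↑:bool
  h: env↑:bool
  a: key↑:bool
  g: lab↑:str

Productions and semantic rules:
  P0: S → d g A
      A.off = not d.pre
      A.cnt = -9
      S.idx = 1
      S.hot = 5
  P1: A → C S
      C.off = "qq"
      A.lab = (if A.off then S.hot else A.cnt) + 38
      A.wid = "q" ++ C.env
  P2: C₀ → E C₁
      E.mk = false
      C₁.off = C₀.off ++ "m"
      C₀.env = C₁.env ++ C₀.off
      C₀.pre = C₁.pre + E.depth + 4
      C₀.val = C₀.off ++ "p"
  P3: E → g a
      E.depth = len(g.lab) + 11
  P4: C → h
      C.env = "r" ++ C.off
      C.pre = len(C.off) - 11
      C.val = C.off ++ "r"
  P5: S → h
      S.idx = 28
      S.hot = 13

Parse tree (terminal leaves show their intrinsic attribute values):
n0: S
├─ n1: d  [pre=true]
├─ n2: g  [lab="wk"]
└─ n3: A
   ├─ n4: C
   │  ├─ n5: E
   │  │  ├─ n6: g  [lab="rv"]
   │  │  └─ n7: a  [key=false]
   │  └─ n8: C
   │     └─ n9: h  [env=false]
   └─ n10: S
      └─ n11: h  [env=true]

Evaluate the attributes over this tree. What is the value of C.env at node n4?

"rqqmqq"

1. n1.pre = true  [terminal]
2. n2.lab = "wk"  [terminal]
3. n3.off = false  [not d.pre]
4. n3.cnt = -9  [-9]
5. n4.off = "qq"  ["qq"]
6. n5.mk = false  [false]
7. n6.lab = "rv"  [terminal]
8. n7.key = false  [terminal]
9. n5.depth = 13  [len(g.lab) + 11]
10. n8.off = "qqm"  [C₀.off ++ "m"]
11. n9.env = false  [terminal]
12. n8.env = "rqqm"  ["r" ++ C.off]
13. n8.pre = -8  [len(C.off) - 11]
14. n8.val = "qqmr"  [C.off ++ "r"]
15. n4.env = "rqqmqq"  [C₁.env ++ C₀.off]
16. n4.pre = 9  [C₁.pre + E.depth + 4]
17. n4.val = "qqp"  [C₀.off ++ "p"]
18. n11.env = true  [terminal]
19. n10.idx = 28  [28]
20. n10.hot = 13  [13]
21. n3.lab = 29  [(if A.off then S.hot else A.cnt) + 38]
22. n3.wid = "qrqqmqq"  ["q" ++ C.env]
23. n0.idx = 1  [1]
24. n0.hot = 5  [5]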